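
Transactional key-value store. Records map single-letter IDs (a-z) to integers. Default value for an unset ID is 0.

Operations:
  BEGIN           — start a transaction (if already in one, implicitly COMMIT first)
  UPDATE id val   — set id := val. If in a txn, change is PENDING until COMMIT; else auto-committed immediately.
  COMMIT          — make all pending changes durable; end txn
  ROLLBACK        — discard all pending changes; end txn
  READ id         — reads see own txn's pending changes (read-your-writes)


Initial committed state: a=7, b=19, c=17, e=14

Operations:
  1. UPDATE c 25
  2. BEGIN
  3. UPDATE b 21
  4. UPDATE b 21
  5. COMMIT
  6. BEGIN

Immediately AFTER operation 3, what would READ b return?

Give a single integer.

Answer: 21

Derivation:
Initial committed: {a=7, b=19, c=17, e=14}
Op 1: UPDATE c=25 (auto-commit; committed c=25)
Op 2: BEGIN: in_txn=True, pending={}
Op 3: UPDATE b=21 (pending; pending now {b=21})
After op 3: visible(b) = 21 (pending={b=21}, committed={a=7, b=19, c=25, e=14})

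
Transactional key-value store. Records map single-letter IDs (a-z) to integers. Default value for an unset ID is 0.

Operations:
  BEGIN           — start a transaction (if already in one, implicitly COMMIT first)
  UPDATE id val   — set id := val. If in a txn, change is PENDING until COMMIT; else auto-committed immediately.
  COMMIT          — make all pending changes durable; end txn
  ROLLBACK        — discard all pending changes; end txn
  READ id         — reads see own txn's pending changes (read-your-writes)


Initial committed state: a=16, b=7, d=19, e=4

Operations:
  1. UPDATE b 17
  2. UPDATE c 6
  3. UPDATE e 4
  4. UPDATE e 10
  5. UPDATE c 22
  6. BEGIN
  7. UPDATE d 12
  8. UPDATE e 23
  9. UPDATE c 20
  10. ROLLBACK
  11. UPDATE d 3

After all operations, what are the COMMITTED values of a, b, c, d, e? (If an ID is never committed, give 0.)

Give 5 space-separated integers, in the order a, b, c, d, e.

Initial committed: {a=16, b=7, d=19, e=4}
Op 1: UPDATE b=17 (auto-commit; committed b=17)
Op 2: UPDATE c=6 (auto-commit; committed c=6)
Op 3: UPDATE e=4 (auto-commit; committed e=4)
Op 4: UPDATE e=10 (auto-commit; committed e=10)
Op 5: UPDATE c=22 (auto-commit; committed c=22)
Op 6: BEGIN: in_txn=True, pending={}
Op 7: UPDATE d=12 (pending; pending now {d=12})
Op 8: UPDATE e=23 (pending; pending now {d=12, e=23})
Op 9: UPDATE c=20 (pending; pending now {c=20, d=12, e=23})
Op 10: ROLLBACK: discarded pending ['c', 'd', 'e']; in_txn=False
Op 11: UPDATE d=3 (auto-commit; committed d=3)
Final committed: {a=16, b=17, c=22, d=3, e=10}

Answer: 16 17 22 3 10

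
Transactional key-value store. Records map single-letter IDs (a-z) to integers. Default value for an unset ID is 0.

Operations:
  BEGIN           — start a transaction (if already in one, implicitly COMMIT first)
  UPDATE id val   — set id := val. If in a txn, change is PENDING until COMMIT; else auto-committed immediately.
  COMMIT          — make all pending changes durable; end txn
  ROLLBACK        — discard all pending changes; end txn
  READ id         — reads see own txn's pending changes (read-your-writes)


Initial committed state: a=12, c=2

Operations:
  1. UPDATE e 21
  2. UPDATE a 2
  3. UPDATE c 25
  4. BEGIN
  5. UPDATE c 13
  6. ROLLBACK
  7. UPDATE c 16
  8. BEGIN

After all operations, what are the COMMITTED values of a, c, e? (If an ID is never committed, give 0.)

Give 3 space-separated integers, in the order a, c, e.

Initial committed: {a=12, c=2}
Op 1: UPDATE e=21 (auto-commit; committed e=21)
Op 2: UPDATE a=2 (auto-commit; committed a=2)
Op 3: UPDATE c=25 (auto-commit; committed c=25)
Op 4: BEGIN: in_txn=True, pending={}
Op 5: UPDATE c=13 (pending; pending now {c=13})
Op 6: ROLLBACK: discarded pending ['c']; in_txn=False
Op 7: UPDATE c=16 (auto-commit; committed c=16)
Op 8: BEGIN: in_txn=True, pending={}
Final committed: {a=2, c=16, e=21}

Answer: 2 16 21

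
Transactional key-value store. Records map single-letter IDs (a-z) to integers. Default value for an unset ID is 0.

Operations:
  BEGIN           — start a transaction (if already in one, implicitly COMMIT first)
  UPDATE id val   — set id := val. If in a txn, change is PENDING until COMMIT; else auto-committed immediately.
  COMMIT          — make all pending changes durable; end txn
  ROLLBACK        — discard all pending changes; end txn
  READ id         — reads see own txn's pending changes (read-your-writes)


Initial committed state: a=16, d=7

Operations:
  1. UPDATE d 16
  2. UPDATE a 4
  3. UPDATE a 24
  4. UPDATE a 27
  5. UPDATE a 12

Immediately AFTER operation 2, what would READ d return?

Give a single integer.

Answer: 16

Derivation:
Initial committed: {a=16, d=7}
Op 1: UPDATE d=16 (auto-commit; committed d=16)
Op 2: UPDATE a=4 (auto-commit; committed a=4)
After op 2: visible(d) = 16 (pending={}, committed={a=4, d=16})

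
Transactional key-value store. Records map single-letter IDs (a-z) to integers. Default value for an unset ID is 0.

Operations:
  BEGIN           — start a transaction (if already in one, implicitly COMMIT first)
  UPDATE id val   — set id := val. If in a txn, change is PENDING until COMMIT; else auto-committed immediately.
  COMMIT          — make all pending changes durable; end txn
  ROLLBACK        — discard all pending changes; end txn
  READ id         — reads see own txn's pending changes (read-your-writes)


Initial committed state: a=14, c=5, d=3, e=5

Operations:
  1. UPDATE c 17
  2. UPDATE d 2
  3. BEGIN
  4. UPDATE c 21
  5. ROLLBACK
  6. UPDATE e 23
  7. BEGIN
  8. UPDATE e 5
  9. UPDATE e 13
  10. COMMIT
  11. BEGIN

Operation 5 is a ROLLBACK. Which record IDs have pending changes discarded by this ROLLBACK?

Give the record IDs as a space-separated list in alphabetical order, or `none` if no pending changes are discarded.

Answer: c

Derivation:
Initial committed: {a=14, c=5, d=3, e=5}
Op 1: UPDATE c=17 (auto-commit; committed c=17)
Op 2: UPDATE d=2 (auto-commit; committed d=2)
Op 3: BEGIN: in_txn=True, pending={}
Op 4: UPDATE c=21 (pending; pending now {c=21})
Op 5: ROLLBACK: discarded pending ['c']; in_txn=False
Op 6: UPDATE e=23 (auto-commit; committed e=23)
Op 7: BEGIN: in_txn=True, pending={}
Op 8: UPDATE e=5 (pending; pending now {e=5})
Op 9: UPDATE e=13 (pending; pending now {e=13})
Op 10: COMMIT: merged ['e'] into committed; committed now {a=14, c=17, d=2, e=13}
Op 11: BEGIN: in_txn=True, pending={}
ROLLBACK at op 5 discards: ['c']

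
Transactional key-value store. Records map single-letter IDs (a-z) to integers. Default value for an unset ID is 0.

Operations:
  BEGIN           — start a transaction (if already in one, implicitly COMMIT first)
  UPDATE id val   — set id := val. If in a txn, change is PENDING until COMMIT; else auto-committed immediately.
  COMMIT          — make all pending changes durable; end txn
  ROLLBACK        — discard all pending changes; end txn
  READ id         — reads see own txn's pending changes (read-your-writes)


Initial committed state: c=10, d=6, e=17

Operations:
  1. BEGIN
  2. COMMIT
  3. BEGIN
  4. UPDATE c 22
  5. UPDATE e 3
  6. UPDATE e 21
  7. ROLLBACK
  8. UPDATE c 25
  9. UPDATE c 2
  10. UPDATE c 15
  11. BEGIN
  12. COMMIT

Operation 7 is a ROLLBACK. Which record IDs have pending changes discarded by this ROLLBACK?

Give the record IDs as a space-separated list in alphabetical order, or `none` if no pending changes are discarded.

Initial committed: {c=10, d=6, e=17}
Op 1: BEGIN: in_txn=True, pending={}
Op 2: COMMIT: merged [] into committed; committed now {c=10, d=6, e=17}
Op 3: BEGIN: in_txn=True, pending={}
Op 4: UPDATE c=22 (pending; pending now {c=22})
Op 5: UPDATE e=3 (pending; pending now {c=22, e=3})
Op 6: UPDATE e=21 (pending; pending now {c=22, e=21})
Op 7: ROLLBACK: discarded pending ['c', 'e']; in_txn=False
Op 8: UPDATE c=25 (auto-commit; committed c=25)
Op 9: UPDATE c=2 (auto-commit; committed c=2)
Op 10: UPDATE c=15 (auto-commit; committed c=15)
Op 11: BEGIN: in_txn=True, pending={}
Op 12: COMMIT: merged [] into committed; committed now {c=15, d=6, e=17}
ROLLBACK at op 7 discards: ['c', 'e']

Answer: c e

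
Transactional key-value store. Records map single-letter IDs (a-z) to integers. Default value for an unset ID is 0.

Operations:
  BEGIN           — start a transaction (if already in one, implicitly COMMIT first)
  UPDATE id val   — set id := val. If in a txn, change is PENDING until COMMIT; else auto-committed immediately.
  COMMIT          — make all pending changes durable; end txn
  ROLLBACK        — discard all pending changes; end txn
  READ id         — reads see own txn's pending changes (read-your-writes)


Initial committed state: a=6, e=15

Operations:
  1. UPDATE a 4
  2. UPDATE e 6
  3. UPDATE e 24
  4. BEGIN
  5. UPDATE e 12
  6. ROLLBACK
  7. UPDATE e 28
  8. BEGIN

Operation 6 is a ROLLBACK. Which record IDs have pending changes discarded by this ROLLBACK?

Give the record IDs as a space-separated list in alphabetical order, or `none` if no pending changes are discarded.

Initial committed: {a=6, e=15}
Op 1: UPDATE a=4 (auto-commit; committed a=4)
Op 2: UPDATE e=6 (auto-commit; committed e=6)
Op 3: UPDATE e=24 (auto-commit; committed e=24)
Op 4: BEGIN: in_txn=True, pending={}
Op 5: UPDATE e=12 (pending; pending now {e=12})
Op 6: ROLLBACK: discarded pending ['e']; in_txn=False
Op 7: UPDATE e=28 (auto-commit; committed e=28)
Op 8: BEGIN: in_txn=True, pending={}
ROLLBACK at op 6 discards: ['e']

Answer: e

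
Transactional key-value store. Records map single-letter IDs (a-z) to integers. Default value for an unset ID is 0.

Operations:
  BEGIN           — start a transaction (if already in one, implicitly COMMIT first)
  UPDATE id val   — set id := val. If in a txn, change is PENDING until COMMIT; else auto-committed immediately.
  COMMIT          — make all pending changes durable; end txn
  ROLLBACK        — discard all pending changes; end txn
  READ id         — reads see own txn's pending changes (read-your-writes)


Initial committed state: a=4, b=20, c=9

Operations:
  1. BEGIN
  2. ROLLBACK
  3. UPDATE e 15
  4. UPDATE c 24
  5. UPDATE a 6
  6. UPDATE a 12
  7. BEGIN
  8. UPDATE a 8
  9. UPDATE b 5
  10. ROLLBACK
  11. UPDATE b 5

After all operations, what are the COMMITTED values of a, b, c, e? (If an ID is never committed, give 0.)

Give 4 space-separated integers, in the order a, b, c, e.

Initial committed: {a=4, b=20, c=9}
Op 1: BEGIN: in_txn=True, pending={}
Op 2: ROLLBACK: discarded pending []; in_txn=False
Op 3: UPDATE e=15 (auto-commit; committed e=15)
Op 4: UPDATE c=24 (auto-commit; committed c=24)
Op 5: UPDATE a=6 (auto-commit; committed a=6)
Op 6: UPDATE a=12 (auto-commit; committed a=12)
Op 7: BEGIN: in_txn=True, pending={}
Op 8: UPDATE a=8 (pending; pending now {a=8})
Op 9: UPDATE b=5 (pending; pending now {a=8, b=5})
Op 10: ROLLBACK: discarded pending ['a', 'b']; in_txn=False
Op 11: UPDATE b=5 (auto-commit; committed b=5)
Final committed: {a=12, b=5, c=24, e=15}

Answer: 12 5 24 15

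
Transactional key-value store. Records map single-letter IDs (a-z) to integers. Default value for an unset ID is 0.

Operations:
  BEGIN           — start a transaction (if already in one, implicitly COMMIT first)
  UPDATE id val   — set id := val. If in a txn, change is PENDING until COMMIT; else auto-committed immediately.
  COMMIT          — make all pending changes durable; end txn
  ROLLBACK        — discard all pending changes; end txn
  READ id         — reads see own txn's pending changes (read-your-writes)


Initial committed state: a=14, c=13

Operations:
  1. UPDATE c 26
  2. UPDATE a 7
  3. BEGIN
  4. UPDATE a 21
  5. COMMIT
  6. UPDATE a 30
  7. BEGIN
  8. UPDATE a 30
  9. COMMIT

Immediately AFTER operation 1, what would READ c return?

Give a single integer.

Answer: 26

Derivation:
Initial committed: {a=14, c=13}
Op 1: UPDATE c=26 (auto-commit; committed c=26)
After op 1: visible(c) = 26 (pending={}, committed={a=14, c=26})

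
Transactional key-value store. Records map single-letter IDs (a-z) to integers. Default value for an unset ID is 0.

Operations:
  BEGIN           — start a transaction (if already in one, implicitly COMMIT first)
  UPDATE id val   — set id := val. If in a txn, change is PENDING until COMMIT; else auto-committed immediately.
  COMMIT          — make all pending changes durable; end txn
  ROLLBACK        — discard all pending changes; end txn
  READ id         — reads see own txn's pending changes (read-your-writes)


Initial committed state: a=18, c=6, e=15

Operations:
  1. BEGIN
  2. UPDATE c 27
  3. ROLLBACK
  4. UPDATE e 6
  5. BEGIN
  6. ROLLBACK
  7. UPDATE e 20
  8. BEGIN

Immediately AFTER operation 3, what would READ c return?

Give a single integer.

Answer: 6

Derivation:
Initial committed: {a=18, c=6, e=15}
Op 1: BEGIN: in_txn=True, pending={}
Op 2: UPDATE c=27 (pending; pending now {c=27})
Op 3: ROLLBACK: discarded pending ['c']; in_txn=False
After op 3: visible(c) = 6 (pending={}, committed={a=18, c=6, e=15})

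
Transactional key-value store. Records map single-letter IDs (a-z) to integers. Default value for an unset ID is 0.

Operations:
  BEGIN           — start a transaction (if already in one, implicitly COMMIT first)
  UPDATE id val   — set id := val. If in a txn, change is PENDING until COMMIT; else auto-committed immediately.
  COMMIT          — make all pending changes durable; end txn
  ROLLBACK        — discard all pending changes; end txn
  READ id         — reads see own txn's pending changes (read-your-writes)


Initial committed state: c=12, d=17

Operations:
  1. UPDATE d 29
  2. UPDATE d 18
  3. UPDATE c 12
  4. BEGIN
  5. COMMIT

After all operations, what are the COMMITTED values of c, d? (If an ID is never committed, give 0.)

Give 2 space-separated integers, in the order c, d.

Initial committed: {c=12, d=17}
Op 1: UPDATE d=29 (auto-commit; committed d=29)
Op 2: UPDATE d=18 (auto-commit; committed d=18)
Op 3: UPDATE c=12 (auto-commit; committed c=12)
Op 4: BEGIN: in_txn=True, pending={}
Op 5: COMMIT: merged [] into committed; committed now {c=12, d=18}
Final committed: {c=12, d=18}

Answer: 12 18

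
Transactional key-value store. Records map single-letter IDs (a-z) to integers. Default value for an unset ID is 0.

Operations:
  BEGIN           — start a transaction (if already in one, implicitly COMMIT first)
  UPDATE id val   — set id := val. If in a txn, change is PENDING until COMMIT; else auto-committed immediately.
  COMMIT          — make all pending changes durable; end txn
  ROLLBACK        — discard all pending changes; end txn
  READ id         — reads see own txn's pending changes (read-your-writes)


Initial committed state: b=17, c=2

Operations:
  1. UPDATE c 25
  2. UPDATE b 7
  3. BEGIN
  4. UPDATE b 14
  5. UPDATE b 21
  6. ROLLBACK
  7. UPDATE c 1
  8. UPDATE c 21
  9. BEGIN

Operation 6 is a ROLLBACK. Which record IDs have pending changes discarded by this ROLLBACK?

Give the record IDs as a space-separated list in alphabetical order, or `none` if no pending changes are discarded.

Answer: b

Derivation:
Initial committed: {b=17, c=2}
Op 1: UPDATE c=25 (auto-commit; committed c=25)
Op 2: UPDATE b=7 (auto-commit; committed b=7)
Op 3: BEGIN: in_txn=True, pending={}
Op 4: UPDATE b=14 (pending; pending now {b=14})
Op 5: UPDATE b=21 (pending; pending now {b=21})
Op 6: ROLLBACK: discarded pending ['b']; in_txn=False
Op 7: UPDATE c=1 (auto-commit; committed c=1)
Op 8: UPDATE c=21 (auto-commit; committed c=21)
Op 9: BEGIN: in_txn=True, pending={}
ROLLBACK at op 6 discards: ['b']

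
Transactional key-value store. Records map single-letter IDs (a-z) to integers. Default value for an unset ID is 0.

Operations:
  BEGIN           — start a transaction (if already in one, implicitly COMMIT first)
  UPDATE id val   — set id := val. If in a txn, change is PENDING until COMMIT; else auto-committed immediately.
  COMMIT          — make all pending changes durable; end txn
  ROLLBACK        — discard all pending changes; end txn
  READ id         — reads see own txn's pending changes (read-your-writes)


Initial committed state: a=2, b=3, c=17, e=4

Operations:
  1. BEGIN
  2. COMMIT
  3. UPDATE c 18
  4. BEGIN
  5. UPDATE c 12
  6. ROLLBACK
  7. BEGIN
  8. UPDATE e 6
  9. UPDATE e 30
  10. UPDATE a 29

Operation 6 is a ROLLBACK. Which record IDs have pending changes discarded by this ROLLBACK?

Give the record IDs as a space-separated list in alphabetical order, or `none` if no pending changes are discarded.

Answer: c

Derivation:
Initial committed: {a=2, b=3, c=17, e=4}
Op 1: BEGIN: in_txn=True, pending={}
Op 2: COMMIT: merged [] into committed; committed now {a=2, b=3, c=17, e=4}
Op 3: UPDATE c=18 (auto-commit; committed c=18)
Op 4: BEGIN: in_txn=True, pending={}
Op 5: UPDATE c=12 (pending; pending now {c=12})
Op 6: ROLLBACK: discarded pending ['c']; in_txn=False
Op 7: BEGIN: in_txn=True, pending={}
Op 8: UPDATE e=6 (pending; pending now {e=6})
Op 9: UPDATE e=30 (pending; pending now {e=30})
Op 10: UPDATE a=29 (pending; pending now {a=29, e=30})
ROLLBACK at op 6 discards: ['c']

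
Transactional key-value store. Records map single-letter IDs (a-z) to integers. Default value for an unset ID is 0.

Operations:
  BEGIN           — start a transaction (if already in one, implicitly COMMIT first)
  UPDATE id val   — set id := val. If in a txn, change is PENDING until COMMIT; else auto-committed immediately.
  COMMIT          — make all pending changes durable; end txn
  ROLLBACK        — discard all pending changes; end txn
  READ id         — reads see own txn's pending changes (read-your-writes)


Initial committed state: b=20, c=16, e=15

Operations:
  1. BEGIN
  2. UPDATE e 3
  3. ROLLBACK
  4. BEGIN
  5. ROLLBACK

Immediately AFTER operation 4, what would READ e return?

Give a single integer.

Initial committed: {b=20, c=16, e=15}
Op 1: BEGIN: in_txn=True, pending={}
Op 2: UPDATE e=3 (pending; pending now {e=3})
Op 3: ROLLBACK: discarded pending ['e']; in_txn=False
Op 4: BEGIN: in_txn=True, pending={}
After op 4: visible(e) = 15 (pending={}, committed={b=20, c=16, e=15})

Answer: 15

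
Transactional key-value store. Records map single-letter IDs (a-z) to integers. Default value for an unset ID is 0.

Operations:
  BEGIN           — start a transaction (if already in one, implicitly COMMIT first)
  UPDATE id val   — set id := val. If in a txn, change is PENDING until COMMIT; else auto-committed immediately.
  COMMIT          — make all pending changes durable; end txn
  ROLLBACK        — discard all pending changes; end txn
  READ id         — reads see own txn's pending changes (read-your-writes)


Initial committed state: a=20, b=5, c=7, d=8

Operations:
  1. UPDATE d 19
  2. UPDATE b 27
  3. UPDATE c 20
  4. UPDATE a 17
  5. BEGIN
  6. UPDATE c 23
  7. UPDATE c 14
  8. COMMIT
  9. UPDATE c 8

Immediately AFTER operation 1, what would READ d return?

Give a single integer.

Initial committed: {a=20, b=5, c=7, d=8}
Op 1: UPDATE d=19 (auto-commit; committed d=19)
After op 1: visible(d) = 19 (pending={}, committed={a=20, b=5, c=7, d=19})

Answer: 19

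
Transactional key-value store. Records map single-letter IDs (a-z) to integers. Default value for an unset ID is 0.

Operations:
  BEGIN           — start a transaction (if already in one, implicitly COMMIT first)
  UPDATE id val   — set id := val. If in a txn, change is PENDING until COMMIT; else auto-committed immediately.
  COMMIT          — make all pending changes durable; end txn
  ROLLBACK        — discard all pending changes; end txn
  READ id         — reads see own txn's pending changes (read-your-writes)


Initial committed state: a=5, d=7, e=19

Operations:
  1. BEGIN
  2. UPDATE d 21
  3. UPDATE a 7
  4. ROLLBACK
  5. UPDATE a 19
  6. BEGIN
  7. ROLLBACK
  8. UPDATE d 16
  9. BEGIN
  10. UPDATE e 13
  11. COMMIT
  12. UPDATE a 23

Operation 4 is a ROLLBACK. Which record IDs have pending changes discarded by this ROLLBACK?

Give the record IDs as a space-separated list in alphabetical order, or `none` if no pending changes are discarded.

Answer: a d

Derivation:
Initial committed: {a=5, d=7, e=19}
Op 1: BEGIN: in_txn=True, pending={}
Op 2: UPDATE d=21 (pending; pending now {d=21})
Op 3: UPDATE a=7 (pending; pending now {a=7, d=21})
Op 4: ROLLBACK: discarded pending ['a', 'd']; in_txn=False
Op 5: UPDATE a=19 (auto-commit; committed a=19)
Op 6: BEGIN: in_txn=True, pending={}
Op 7: ROLLBACK: discarded pending []; in_txn=False
Op 8: UPDATE d=16 (auto-commit; committed d=16)
Op 9: BEGIN: in_txn=True, pending={}
Op 10: UPDATE e=13 (pending; pending now {e=13})
Op 11: COMMIT: merged ['e'] into committed; committed now {a=19, d=16, e=13}
Op 12: UPDATE a=23 (auto-commit; committed a=23)
ROLLBACK at op 4 discards: ['a', 'd']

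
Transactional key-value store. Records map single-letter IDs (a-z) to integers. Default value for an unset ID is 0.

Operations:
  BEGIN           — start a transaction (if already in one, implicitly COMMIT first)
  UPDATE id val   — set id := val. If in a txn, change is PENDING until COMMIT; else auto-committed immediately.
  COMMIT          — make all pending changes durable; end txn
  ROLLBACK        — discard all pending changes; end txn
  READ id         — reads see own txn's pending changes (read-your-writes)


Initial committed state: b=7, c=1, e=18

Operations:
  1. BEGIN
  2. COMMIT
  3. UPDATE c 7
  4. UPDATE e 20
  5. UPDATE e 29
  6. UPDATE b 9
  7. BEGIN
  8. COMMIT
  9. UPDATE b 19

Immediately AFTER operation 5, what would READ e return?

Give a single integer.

Initial committed: {b=7, c=1, e=18}
Op 1: BEGIN: in_txn=True, pending={}
Op 2: COMMIT: merged [] into committed; committed now {b=7, c=1, e=18}
Op 3: UPDATE c=7 (auto-commit; committed c=7)
Op 4: UPDATE e=20 (auto-commit; committed e=20)
Op 5: UPDATE e=29 (auto-commit; committed e=29)
After op 5: visible(e) = 29 (pending={}, committed={b=7, c=7, e=29})

Answer: 29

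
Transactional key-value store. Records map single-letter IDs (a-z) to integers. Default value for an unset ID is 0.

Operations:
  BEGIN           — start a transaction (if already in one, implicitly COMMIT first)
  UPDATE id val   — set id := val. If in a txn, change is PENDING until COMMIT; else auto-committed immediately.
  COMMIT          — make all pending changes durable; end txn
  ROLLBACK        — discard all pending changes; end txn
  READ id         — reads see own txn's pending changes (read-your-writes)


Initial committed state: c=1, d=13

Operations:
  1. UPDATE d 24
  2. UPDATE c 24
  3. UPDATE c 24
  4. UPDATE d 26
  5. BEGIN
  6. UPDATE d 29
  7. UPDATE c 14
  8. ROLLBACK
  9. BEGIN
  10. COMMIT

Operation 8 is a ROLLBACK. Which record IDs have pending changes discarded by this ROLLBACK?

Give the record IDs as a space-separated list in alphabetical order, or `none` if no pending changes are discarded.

Initial committed: {c=1, d=13}
Op 1: UPDATE d=24 (auto-commit; committed d=24)
Op 2: UPDATE c=24 (auto-commit; committed c=24)
Op 3: UPDATE c=24 (auto-commit; committed c=24)
Op 4: UPDATE d=26 (auto-commit; committed d=26)
Op 5: BEGIN: in_txn=True, pending={}
Op 6: UPDATE d=29 (pending; pending now {d=29})
Op 7: UPDATE c=14 (pending; pending now {c=14, d=29})
Op 8: ROLLBACK: discarded pending ['c', 'd']; in_txn=False
Op 9: BEGIN: in_txn=True, pending={}
Op 10: COMMIT: merged [] into committed; committed now {c=24, d=26}
ROLLBACK at op 8 discards: ['c', 'd']

Answer: c d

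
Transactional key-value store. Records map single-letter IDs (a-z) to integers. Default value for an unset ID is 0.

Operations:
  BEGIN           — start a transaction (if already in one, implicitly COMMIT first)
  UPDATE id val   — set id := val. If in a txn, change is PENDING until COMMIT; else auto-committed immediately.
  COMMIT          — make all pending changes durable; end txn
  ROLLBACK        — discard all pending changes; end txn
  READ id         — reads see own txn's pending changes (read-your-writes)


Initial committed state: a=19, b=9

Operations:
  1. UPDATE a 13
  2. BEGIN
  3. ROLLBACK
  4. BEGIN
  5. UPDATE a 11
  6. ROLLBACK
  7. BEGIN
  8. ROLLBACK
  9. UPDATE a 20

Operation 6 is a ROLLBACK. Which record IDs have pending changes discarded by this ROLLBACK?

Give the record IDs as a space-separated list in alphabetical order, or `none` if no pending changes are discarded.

Initial committed: {a=19, b=9}
Op 1: UPDATE a=13 (auto-commit; committed a=13)
Op 2: BEGIN: in_txn=True, pending={}
Op 3: ROLLBACK: discarded pending []; in_txn=False
Op 4: BEGIN: in_txn=True, pending={}
Op 5: UPDATE a=11 (pending; pending now {a=11})
Op 6: ROLLBACK: discarded pending ['a']; in_txn=False
Op 7: BEGIN: in_txn=True, pending={}
Op 8: ROLLBACK: discarded pending []; in_txn=False
Op 9: UPDATE a=20 (auto-commit; committed a=20)
ROLLBACK at op 6 discards: ['a']

Answer: a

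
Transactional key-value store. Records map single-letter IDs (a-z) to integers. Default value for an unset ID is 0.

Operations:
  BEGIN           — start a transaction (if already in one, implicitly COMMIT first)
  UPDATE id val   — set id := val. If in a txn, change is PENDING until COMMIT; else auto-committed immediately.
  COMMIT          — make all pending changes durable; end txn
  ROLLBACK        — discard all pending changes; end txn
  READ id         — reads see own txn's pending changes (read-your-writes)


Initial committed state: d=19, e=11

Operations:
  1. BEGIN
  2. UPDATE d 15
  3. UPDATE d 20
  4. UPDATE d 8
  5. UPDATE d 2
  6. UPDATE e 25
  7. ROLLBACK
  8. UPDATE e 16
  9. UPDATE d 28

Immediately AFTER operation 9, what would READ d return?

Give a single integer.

Answer: 28

Derivation:
Initial committed: {d=19, e=11}
Op 1: BEGIN: in_txn=True, pending={}
Op 2: UPDATE d=15 (pending; pending now {d=15})
Op 3: UPDATE d=20 (pending; pending now {d=20})
Op 4: UPDATE d=8 (pending; pending now {d=8})
Op 5: UPDATE d=2 (pending; pending now {d=2})
Op 6: UPDATE e=25 (pending; pending now {d=2, e=25})
Op 7: ROLLBACK: discarded pending ['d', 'e']; in_txn=False
Op 8: UPDATE e=16 (auto-commit; committed e=16)
Op 9: UPDATE d=28 (auto-commit; committed d=28)
After op 9: visible(d) = 28 (pending={}, committed={d=28, e=16})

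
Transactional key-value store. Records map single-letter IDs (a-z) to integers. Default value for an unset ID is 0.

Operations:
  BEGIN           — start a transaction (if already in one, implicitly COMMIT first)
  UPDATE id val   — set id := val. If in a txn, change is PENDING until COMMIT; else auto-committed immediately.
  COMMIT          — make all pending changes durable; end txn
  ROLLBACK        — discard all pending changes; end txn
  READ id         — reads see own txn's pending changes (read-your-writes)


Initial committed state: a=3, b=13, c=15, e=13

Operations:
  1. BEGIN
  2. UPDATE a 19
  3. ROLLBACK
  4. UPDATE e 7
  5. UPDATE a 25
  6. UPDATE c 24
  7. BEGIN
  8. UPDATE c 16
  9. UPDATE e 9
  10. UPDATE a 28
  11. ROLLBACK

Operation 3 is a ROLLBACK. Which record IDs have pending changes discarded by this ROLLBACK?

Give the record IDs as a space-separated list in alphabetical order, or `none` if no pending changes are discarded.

Answer: a

Derivation:
Initial committed: {a=3, b=13, c=15, e=13}
Op 1: BEGIN: in_txn=True, pending={}
Op 2: UPDATE a=19 (pending; pending now {a=19})
Op 3: ROLLBACK: discarded pending ['a']; in_txn=False
Op 4: UPDATE e=7 (auto-commit; committed e=7)
Op 5: UPDATE a=25 (auto-commit; committed a=25)
Op 6: UPDATE c=24 (auto-commit; committed c=24)
Op 7: BEGIN: in_txn=True, pending={}
Op 8: UPDATE c=16 (pending; pending now {c=16})
Op 9: UPDATE e=9 (pending; pending now {c=16, e=9})
Op 10: UPDATE a=28 (pending; pending now {a=28, c=16, e=9})
Op 11: ROLLBACK: discarded pending ['a', 'c', 'e']; in_txn=False
ROLLBACK at op 3 discards: ['a']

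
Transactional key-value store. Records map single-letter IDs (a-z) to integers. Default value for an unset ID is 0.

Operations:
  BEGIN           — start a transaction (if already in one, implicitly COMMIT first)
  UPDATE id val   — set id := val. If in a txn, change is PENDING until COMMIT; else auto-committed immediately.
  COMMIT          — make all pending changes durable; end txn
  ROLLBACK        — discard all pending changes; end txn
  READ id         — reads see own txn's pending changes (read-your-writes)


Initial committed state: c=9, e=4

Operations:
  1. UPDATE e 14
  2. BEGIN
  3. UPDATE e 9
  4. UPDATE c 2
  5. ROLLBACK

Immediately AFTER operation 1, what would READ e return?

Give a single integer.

Initial committed: {c=9, e=4}
Op 1: UPDATE e=14 (auto-commit; committed e=14)
After op 1: visible(e) = 14 (pending={}, committed={c=9, e=14})

Answer: 14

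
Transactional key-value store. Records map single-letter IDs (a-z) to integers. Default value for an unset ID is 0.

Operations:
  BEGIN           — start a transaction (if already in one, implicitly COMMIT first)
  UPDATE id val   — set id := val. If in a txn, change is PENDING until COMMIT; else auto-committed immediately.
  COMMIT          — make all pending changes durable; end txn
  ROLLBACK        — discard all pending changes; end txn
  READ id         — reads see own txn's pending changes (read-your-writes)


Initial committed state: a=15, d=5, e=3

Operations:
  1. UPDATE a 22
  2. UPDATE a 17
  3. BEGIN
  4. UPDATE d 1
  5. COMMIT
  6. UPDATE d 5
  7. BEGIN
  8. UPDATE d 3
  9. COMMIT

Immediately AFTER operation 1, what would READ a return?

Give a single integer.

Initial committed: {a=15, d=5, e=3}
Op 1: UPDATE a=22 (auto-commit; committed a=22)
After op 1: visible(a) = 22 (pending={}, committed={a=22, d=5, e=3})

Answer: 22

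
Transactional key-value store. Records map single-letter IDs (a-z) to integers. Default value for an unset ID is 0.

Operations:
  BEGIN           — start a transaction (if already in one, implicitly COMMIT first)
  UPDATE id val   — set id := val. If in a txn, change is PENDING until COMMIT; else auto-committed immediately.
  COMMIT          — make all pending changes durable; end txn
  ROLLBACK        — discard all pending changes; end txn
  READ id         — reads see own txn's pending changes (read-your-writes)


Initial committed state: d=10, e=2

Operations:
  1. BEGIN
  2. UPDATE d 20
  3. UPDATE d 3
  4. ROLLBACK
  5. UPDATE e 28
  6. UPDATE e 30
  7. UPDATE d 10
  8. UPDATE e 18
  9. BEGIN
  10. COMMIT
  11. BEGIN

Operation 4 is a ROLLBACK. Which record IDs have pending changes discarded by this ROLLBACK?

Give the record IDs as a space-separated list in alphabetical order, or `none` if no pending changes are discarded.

Answer: d

Derivation:
Initial committed: {d=10, e=2}
Op 1: BEGIN: in_txn=True, pending={}
Op 2: UPDATE d=20 (pending; pending now {d=20})
Op 3: UPDATE d=3 (pending; pending now {d=3})
Op 4: ROLLBACK: discarded pending ['d']; in_txn=False
Op 5: UPDATE e=28 (auto-commit; committed e=28)
Op 6: UPDATE e=30 (auto-commit; committed e=30)
Op 7: UPDATE d=10 (auto-commit; committed d=10)
Op 8: UPDATE e=18 (auto-commit; committed e=18)
Op 9: BEGIN: in_txn=True, pending={}
Op 10: COMMIT: merged [] into committed; committed now {d=10, e=18}
Op 11: BEGIN: in_txn=True, pending={}
ROLLBACK at op 4 discards: ['d']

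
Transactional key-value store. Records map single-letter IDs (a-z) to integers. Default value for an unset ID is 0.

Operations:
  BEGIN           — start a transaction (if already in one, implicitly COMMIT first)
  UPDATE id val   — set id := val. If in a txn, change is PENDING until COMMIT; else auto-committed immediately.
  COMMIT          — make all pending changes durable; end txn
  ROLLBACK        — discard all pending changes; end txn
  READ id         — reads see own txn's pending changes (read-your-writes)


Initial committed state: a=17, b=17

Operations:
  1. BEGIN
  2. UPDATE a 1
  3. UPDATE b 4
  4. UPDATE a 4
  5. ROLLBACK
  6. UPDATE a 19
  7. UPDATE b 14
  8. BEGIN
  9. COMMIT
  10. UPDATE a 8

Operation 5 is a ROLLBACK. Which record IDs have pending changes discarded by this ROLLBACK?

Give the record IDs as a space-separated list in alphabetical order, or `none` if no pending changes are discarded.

Answer: a b

Derivation:
Initial committed: {a=17, b=17}
Op 1: BEGIN: in_txn=True, pending={}
Op 2: UPDATE a=1 (pending; pending now {a=1})
Op 3: UPDATE b=4 (pending; pending now {a=1, b=4})
Op 4: UPDATE a=4 (pending; pending now {a=4, b=4})
Op 5: ROLLBACK: discarded pending ['a', 'b']; in_txn=False
Op 6: UPDATE a=19 (auto-commit; committed a=19)
Op 7: UPDATE b=14 (auto-commit; committed b=14)
Op 8: BEGIN: in_txn=True, pending={}
Op 9: COMMIT: merged [] into committed; committed now {a=19, b=14}
Op 10: UPDATE a=8 (auto-commit; committed a=8)
ROLLBACK at op 5 discards: ['a', 'b']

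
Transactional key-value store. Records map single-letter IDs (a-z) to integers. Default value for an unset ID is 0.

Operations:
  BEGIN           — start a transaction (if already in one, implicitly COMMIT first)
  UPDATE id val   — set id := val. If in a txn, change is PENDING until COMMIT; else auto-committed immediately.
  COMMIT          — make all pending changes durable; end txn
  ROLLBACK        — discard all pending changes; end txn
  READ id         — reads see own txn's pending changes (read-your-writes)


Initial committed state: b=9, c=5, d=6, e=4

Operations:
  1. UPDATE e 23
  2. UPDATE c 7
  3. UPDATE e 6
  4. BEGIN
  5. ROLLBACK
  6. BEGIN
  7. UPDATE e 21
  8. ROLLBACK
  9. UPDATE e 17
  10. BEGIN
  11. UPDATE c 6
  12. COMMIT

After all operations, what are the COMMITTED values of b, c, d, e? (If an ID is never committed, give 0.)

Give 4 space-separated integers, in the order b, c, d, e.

Answer: 9 6 6 17

Derivation:
Initial committed: {b=9, c=5, d=6, e=4}
Op 1: UPDATE e=23 (auto-commit; committed e=23)
Op 2: UPDATE c=7 (auto-commit; committed c=7)
Op 3: UPDATE e=6 (auto-commit; committed e=6)
Op 4: BEGIN: in_txn=True, pending={}
Op 5: ROLLBACK: discarded pending []; in_txn=False
Op 6: BEGIN: in_txn=True, pending={}
Op 7: UPDATE e=21 (pending; pending now {e=21})
Op 8: ROLLBACK: discarded pending ['e']; in_txn=False
Op 9: UPDATE e=17 (auto-commit; committed e=17)
Op 10: BEGIN: in_txn=True, pending={}
Op 11: UPDATE c=6 (pending; pending now {c=6})
Op 12: COMMIT: merged ['c'] into committed; committed now {b=9, c=6, d=6, e=17}
Final committed: {b=9, c=6, d=6, e=17}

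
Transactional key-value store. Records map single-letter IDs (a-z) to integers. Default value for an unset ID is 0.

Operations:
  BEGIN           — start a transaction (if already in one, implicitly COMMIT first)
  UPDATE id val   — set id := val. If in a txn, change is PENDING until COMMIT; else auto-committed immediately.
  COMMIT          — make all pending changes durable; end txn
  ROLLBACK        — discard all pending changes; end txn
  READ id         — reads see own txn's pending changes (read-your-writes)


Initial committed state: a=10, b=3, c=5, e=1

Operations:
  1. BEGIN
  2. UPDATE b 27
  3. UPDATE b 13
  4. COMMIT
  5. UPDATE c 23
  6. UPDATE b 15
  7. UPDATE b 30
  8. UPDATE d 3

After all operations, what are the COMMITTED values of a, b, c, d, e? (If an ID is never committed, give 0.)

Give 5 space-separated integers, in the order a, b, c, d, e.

Answer: 10 30 23 3 1

Derivation:
Initial committed: {a=10, b=3, c=5, e=1}
Op 1: BEGIN: in_txn=True, pending={}
Op 2: UPDATE b=27 (pending; pending now {b=27})
Op 3: UPDATE b=13 (pending; pending now {b=13})
Op 4: COMMIT: merged ['b'] into committed; committed now {a=10, b=13, c=5, e=1}
Op 5: UPDATE c=23 (auto-commit; committed c=23)
Op 6: UPDATE b=15 (auto-commit; committed b=15)
Op 7: UPDATE b=30 (auto-commit; committed b=30)
Op 8: UPDATE d=3 (auto-commit; committed d=3)
Final committed: {a=10, b=30, c=23, d=3, e=1}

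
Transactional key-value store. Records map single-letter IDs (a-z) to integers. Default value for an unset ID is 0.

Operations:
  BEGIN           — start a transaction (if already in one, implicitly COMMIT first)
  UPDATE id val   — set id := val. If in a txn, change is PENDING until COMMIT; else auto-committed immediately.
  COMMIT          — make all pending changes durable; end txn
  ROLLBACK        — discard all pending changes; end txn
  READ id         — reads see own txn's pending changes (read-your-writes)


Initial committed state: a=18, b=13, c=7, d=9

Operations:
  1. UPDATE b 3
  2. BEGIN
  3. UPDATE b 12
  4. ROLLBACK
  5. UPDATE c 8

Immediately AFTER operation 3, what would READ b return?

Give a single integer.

Initial committed: {a=18, b=13, c=7, d=9}
Op 1: UPDATE b=3 (auto-commit; committed b=3)
Op 2: BEGIN: in_txn=True, pending={}
Op 3: UPDATE b=12 (pending; pending now {b=12})
After op 3: visible(b) = 12 (pending={b=12}, committed={a=18, b=3, c=7, d=9})

Answer: 12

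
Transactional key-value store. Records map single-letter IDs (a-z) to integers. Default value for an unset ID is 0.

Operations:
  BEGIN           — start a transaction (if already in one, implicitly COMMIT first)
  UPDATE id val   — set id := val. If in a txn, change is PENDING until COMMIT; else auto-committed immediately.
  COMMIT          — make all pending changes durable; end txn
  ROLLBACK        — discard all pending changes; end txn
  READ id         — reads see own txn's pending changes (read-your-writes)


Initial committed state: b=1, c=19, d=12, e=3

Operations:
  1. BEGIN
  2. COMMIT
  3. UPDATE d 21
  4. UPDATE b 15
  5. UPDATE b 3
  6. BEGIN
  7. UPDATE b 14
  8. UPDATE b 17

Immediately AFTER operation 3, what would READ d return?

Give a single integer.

Answer: 21

Derivation:
Initial committed: {b=1, c=19, d=12, e=3}
Op 1: BEGIN: in_txn=True, pending={}
Op 2: COMMIT: merged [] into committed; committed now {b=1, c=19, d=12, e=3}
Op 3: UPDATE d=21 (auto-commit; committed d=21)
After op 3: visible(d) = 21 (pending={}, committed={b=1, c=19, d=21, e=3})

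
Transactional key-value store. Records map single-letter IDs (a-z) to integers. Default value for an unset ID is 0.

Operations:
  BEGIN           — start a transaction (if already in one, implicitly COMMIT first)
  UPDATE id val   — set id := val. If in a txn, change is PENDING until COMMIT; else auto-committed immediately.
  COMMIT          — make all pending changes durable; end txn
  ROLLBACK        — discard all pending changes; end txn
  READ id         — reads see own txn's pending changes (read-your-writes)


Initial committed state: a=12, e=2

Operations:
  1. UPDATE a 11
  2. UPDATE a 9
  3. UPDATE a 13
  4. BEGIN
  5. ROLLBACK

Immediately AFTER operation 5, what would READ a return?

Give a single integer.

Initial committed: {a=12, e=2}
Op 1: UPDATE a=11 (auto-commit; committed a=11)
Op 2: UPDATE a=9 (auto-commit; committed a=9)
Op 3: UPDATE a=13 (auto-commit; committed a=13)
Op 4: BEGIN: in_txn=True, pending={}
Op 5: ROLLBACK: discarded pending []; in_txn=False
After op 5: visible(a) = 13 (pending={}, committed={a=13, e=2})

Answer: 13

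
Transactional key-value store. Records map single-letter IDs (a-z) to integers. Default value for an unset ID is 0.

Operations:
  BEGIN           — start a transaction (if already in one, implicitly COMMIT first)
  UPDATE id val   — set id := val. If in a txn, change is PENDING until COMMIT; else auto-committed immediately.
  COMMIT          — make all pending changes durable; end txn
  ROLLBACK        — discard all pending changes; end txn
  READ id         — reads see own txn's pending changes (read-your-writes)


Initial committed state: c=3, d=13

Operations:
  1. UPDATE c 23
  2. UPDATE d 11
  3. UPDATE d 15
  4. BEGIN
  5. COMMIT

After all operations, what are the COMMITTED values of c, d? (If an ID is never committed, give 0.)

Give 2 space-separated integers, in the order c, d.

Initial committed: {c=3, d=13}
Op 1: UPDATE c=23 (auto-commit; committed c=23)
Op 2: UPDATE d=11 (auto-commit; committed d=11)
Op 3: UPDATE d=15 (auto-commit; committed d=15)
Op 4: BEGIN: in_txn=True, pending={}
Op 5: COMMIT: merged [] into committed; committed now {c=23, d=15}
Final committed: {c=23, d=15}

Answer: 23 15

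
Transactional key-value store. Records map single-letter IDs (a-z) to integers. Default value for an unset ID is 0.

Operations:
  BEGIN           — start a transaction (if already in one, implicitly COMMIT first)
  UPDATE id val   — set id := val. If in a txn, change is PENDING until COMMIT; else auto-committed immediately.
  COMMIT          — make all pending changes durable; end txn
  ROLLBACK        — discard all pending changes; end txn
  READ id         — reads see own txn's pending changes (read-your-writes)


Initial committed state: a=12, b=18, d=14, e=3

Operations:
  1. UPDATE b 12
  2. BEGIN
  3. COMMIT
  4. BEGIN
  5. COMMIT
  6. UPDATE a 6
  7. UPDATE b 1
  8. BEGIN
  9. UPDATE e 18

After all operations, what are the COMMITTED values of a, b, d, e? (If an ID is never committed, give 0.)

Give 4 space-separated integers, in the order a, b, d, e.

Initial committed: {a=12, b=18, d=14, e=3}
Op 1: UPDATE b=12 (auto-commit; committed b=12)
Op 2: BEGIN: in_txn=True, pending={}
Op 3: COMMIT: merged [] into committed; committed now {a=12, b=12, d=14, e=3}
Op 4: BEGIN: in_txn=True, pending={}
Op 5: COMMIT: merged [] into committed; committed now {a=12, b=12, d=14, e=3}
Op 6: UPDATE a=6 (auto-commit; committed a=6)
Op 7: UPDATE b=1 (auto-commit; committed b=1)
Op 8: BEGIN: in_txn=True, pending={}
Op 9: UPDATE e=18 (pending; pending now {e=18})
Final committed: {a=6, b=1, d=14, e=3}

Answer: 6 1 14 3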